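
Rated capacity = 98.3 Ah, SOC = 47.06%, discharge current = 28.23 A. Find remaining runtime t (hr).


Step 1: remaining = SOC/100 * C_total = 47.06/100 * 98.3 = 46.26 Ah
Step 2: t = remaining / I = 46.26 / 28.23 = 1.639 hr

1.639 hr


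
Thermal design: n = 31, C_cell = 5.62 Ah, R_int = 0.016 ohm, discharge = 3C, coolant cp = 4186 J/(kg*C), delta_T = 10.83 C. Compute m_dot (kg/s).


Step 1: I = 3 * 5.62 = 16.86 A
Step 2: Q_cell = I^2 * R = 16.86^2 * 0.016 = 4.5482 W
Step 3: Q_total = 31 * 4.5482 = 140.99 W
Step 4: m_dot = Q_total / (cp * dT) = 140.99 / (4186 * 10.83) = 0.003110 kg/s

0.003110 kg/s


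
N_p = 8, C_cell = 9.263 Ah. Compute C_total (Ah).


Parallel capacities add: 8 * 9.263 Ah = 74.104 Ah

74.104 Ah


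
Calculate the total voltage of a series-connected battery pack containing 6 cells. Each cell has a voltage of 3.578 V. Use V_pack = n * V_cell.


With 6 cells in series at 3.578 V each, V_pack = 21.468 V

21.468 V


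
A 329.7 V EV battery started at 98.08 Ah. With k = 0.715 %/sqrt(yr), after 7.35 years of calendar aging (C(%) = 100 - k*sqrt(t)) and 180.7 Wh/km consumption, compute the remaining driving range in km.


Step 1: capacity retention = 100 - 0.715 * sqrt(7.35) = 100 - 0.715 * 2.7111 = 98.062%
Step 2: C_now = 98.08 * 98.062/100 = 96.179 Ah
Step 3: E_pack = V * C_now = 329.7 * 96.179 = 31710 Wh
Step 4: range = E_pack / consumption = 31710 / 180.7 = 175.5 km

175.5 km


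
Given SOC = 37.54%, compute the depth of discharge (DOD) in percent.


Complement of SOC: DOD = 100% - 37.54% = 62.46%

62.46%


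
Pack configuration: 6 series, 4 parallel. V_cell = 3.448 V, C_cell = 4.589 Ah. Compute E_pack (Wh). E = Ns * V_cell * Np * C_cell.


E = Ns * Vcell * Np * Ccell = 6 * 3.448 * 4 * 4.589 = 379.7 Wh

379.7 Wh


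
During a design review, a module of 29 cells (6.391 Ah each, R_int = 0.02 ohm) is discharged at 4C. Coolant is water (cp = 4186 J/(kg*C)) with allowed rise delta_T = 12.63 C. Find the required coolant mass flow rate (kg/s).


Step 1: I = 4 * 6.391 = 25.564 A
Step 2: Q_cell = I^2 * R = 25.564^2 * 0.02 = 13.07 W
Step 3: Q_total = 29 * 13.07 = 379.03 W
Step 4: m_dot = Q_total / (cp * dT) = 379.03 / (4186 * 12.63) = 0.007169 kg/s

0.007169 kg/s


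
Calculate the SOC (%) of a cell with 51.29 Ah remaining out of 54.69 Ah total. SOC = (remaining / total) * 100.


SOC = (remaining / total) * 100 = (51.29 / 54.69) * 100 = 93.78%

93.78%


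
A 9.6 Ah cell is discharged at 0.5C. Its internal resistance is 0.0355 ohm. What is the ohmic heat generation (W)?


Step 1: I = C_rate * capacity = 0.5 * 9.6 = 4.8 A
Step 2: Q = I^2 * R = 4.8^2 * 0.0355 = 23.04 * 0.0355 = 0.8179 W

0.8179 W


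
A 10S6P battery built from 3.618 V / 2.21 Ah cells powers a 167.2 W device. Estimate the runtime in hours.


Step 1: E_pack = Ns * V_cell * Np * C_cell = 10 * 3.618 * 6 * 2.21 = 479.75 Wh
Step 2: t = E_pack / P = 479.75 / 167.2 = 2.869 hr

2.869 hr


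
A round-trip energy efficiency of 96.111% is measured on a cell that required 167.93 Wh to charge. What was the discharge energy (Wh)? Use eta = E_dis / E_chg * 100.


E_dis = eta/100 * E_chg = 96.111/100 * 167.93 = 161.4 Wh

161.4 Wh


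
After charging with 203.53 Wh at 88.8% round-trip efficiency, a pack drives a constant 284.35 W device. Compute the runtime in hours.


Step 1: E_discharge = eta/100 * E_charge = 88.8/100 * 203.53 = 180.73 Wh
Step 2: t = E_discharge / P = 180.73 / 284.35 = 0.6356 hr

0.6356 hr


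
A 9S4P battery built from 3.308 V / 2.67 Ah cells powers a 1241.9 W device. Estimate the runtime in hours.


Step 1: E_pack = Ns * V_cell * Np * C_cell = 9 * 3.308 * 4 * 2.67 = 317.96 Wh
Step 2: t = E_pack / P = 317.96 / 1241.9 = 0.2560 hr

0.2560 hr


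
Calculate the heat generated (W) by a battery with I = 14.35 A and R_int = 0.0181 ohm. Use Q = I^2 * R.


I^2 = 205.92
Q = 205.92 * 0.0181 = 3.727 W

3.727 W


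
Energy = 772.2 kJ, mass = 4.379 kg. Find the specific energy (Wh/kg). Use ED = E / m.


Convert: E = 772.2 kJ = 214.5 Wh
ED = E / m = 214.5 / 4.379 = 48.98 Wh/kg

48.98 Wh/kg


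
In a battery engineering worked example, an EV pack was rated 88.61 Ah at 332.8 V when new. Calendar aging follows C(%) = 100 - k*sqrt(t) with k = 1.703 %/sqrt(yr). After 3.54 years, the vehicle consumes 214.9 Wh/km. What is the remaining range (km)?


Step 1: capacity retention = 100 - 1.703 * sqrt(3.54) = 100 - 1.703 * 1.8815 = 96.796%
Step 2: C_now = 88.61 * 96.796/100 = 85.771 Ah
Step 3: E_pack = V * C_now = 332.8 * 85.771 = 28545 Wh
Step 4: range = E_pack / consumption = 28545 / 214.9 = 132.8 km

132.8 km


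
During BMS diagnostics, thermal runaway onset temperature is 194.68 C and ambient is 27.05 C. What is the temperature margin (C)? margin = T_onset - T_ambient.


margin = T_onset - T_ambient = 194.68 - 27.05 = 167.63 C

167.63 C


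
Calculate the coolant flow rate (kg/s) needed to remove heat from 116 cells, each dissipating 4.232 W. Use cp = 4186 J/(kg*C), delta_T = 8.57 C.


Step 1: Total heat Q = 116 * 4.232 W = 490.91 W
Step 2: denom = cp * dT = 4186 * 8.57 = 35874
Step 3: m_dot = 490.91 / 35874 = 0.01368 kg/s

0.01368 kg/s


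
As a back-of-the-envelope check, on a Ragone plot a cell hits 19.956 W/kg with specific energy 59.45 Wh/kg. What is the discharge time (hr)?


t = E / P = 59.45 / 19.956 = 2.979 hr

2.979 hr


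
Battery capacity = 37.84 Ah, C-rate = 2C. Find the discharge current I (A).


At 2C: I = 2 * 37.84 Ah = 75.68 A

75.68 A


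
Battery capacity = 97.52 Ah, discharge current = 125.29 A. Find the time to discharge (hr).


Runtime = 97.52 Ah / 125.29 A = 0.7784 hr

0.7784 hr


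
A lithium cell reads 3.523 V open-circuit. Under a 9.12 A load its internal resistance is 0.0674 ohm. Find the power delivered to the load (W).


Step 1: V_terminal = OCV - I*R = 3.523 - 9.12 * 0.0674 = 2.9083 V
Step 2: P_out = V_terminal * I = 2.9083 * 9.12 = 26.52 W

26.52 W


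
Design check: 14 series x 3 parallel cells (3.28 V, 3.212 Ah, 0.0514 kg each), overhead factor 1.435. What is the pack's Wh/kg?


Step 1: V_pack = 14 * 3.28 = 45.92 V
Step 2: C_pack = 3 * 3.212 = 9.636 Ah
Step 3: E_pack = V_pack * C_pack = 45.92 * 9.636 = 442.49 Wh
Step 4: m_pack = 14 * 3 * 0.0514 * 1.435 = 3.0979 kg
Step 5: ED = E_pack / m_pack = 442.49 / 3.0979 = 142.8 Wh/kg

142.8 Wh/kg


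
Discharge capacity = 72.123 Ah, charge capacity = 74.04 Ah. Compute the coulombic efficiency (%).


eta_c = Q_dis / Q_chg * 100 = 72.123 / 74.04 * 100 = 97.41%

97.41%


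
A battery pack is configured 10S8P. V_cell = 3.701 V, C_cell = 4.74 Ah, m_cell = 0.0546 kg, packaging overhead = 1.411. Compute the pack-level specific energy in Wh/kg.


Step 1: V_pack = 10 * 3.701 = 37.01 V
Step 2: C_pack = 8 * 4.74 = 37.92 Ah
Step 3: E_pack = V_pack * C_pack = 37.01 * 37.92 = 1403.4 Wh
Step 4: m_pack = 10 * 8 * 0.0546 * 1.411 = 6.1632 kg
Step 5: ED = E_pack / m_pack = 1403.4 / 6.1632 = 227.7 Wh/kg

227.7 Wh/kg


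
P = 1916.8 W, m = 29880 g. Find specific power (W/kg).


Convert: m = 29880 g = 29.88 kg
SP = P / m = 1916.8 / 29.88 = 64.15 W/kg

64.15 W/kg


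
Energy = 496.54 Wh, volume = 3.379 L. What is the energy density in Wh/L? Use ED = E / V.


Volumetric ED = 496.54 Wh / 3.379 L = 146.9 Wh/L

146.9 Wh/L


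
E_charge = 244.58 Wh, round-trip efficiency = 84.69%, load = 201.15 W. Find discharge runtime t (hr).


Step 1: E_discharge = eta/100 * E_charge = 84.69/100 * 244.58 = 207.13 Wh
Step 2: t = E_discharge / P = 207.13 / 201.15 = 1.030 hr

1.030 hr


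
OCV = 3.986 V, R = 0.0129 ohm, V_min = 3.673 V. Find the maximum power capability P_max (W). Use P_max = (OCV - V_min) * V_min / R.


dV = OCV - V_min = 0.313 V (so I_max = dV / R)
P_max = dV * V_min / R = 0.313 * 3.673 / 0.0129 = 89.12 W

89.12 W


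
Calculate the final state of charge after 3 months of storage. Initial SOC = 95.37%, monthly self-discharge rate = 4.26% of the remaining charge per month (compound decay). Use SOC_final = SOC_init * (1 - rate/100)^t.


Monthly retention factor = 1 - 4.26/100 = 0.9574
Over 3 months: factor^3 = 0.87757
SOC_final = 95.37 * 0.87757 = 83.69%

83.69%


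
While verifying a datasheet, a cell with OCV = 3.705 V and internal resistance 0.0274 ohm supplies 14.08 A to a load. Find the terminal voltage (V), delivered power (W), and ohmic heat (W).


Step 1: V_terminal = OCV - I*R = 3.705 - 14.08 * 0.0274 = 3.3192 V
Step 2: P_out = V_terminal * I = 3.3192 * 14.08 = 46.73 W
Step 3: Q = I^2 * R = 14.08^2 * 0.0274 = 5.432 W

V=3.3192 V, P=46.73 W, Q=5.432 W


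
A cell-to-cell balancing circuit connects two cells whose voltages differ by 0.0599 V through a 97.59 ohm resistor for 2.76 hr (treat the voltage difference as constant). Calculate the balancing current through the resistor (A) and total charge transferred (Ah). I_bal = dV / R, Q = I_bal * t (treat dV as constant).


First, Ohm's law: I_bal = 0.0599 V / 97.59 ohm = 6.1379e-04 A
Then Q = I * t = 6.1379e-04 A * 2.76 hr = 0.001694 Ah

I=6.1379e-04 A, Q=0.001694 Ah


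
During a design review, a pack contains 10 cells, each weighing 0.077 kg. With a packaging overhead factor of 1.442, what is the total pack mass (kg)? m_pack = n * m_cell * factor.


m_pack = n * m_cell * overhead = 10 * 0.077 * 1.442 = 1.110 kg

1.110 kg


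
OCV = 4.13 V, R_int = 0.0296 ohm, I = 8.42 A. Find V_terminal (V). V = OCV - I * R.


V = OCV - I*R = 4.13 - 8.42 * 0.0296 = 3.881 V

3.881 V


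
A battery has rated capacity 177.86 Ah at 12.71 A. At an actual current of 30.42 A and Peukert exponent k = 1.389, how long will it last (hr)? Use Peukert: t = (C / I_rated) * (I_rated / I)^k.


t_rated = C / I_rated = 177.86 / 12.71 = 13.994 hr
(I_rated/I)^k = (0.41782)^1.389 = 0.29755
t = t_rated * (I_rated/I)^k = 13.994 * 0.29755 = 4.164 hr

4.164 hr


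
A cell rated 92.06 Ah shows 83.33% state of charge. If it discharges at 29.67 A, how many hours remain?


Step 1: remaining = SOC/100 * C_total = 83.33/100 * 92.06 = 76.714 Ah
Step 2: t = remaining / I = 76.714 / 29.67 = 2.586 hr

2.586 hr


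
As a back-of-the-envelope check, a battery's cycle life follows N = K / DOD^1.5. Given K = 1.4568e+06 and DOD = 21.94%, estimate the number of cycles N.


DOD^1.5 = 102.77
N = K / DOD^1.5 = 1.4568e+06 / 102.77 = 14180

14180 cycles


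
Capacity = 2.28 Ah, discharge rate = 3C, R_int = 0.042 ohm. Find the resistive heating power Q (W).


Step 1: I = C_rate * capacity = 3 * 2.28 = 6.84 A
Step 2: Q = I^2 * R = 6.84^2 * 0.042 = 46.786 * 0.042 = 1.965 W

1.965 W


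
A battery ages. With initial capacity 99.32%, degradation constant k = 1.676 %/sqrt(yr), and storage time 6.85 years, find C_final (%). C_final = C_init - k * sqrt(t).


sqrt(t) = sqrt(6.85) = 2.6173
C_final = 99.32 - 1.676 * 2.6173 = 94.93%

94.93%


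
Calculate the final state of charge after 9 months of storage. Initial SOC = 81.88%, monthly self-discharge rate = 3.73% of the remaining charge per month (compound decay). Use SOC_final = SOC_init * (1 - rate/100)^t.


decay = (1 - 3.73/100)^9 = 0.71026
SOC_final = 81.88 * 0.71026 = 58.16%

58.16%


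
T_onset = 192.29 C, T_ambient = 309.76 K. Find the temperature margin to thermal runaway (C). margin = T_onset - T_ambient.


Convert: T_ambient = 309.76 K = 36.61 C
margin = 192.29 - 36.61 = 155.68 C

155.68 C


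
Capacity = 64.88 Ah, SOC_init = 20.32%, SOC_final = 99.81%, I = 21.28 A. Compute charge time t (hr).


delta_Ah = 64.88 * (99.81 - 20.32) / 100 = 51.573 Ah
t = delta_Ah / I = 51.573 / 21.28 = 2.424 hr

2.424 hr


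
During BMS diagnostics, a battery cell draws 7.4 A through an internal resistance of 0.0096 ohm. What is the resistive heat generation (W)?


I^2 = 54.76
Q = 54.76 * 0.0096 = 0.5257 W

0.5257 W


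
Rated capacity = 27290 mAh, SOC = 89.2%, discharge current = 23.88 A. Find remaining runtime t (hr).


Convert: C_total = 27290 mAh = 27.29 Ah
Step 1: remaining = SOC/100 * C_total = 89.2/100 * 27.29 = 24.343 Ah
Step 2: t = remaining / I = 24.343 / 23.88 = 1.019 hr

1.019 hr


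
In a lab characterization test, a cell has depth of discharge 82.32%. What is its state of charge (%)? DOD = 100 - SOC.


SOC = 100 - DOD = 100 - 82.32 = 17.68%

17.68%


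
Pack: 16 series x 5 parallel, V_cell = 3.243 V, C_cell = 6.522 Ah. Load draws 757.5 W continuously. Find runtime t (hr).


Step 1: E_pack = Ns * V_cell * Np * C_cell = 16 * 3.243 * 5 * 6.522 = 1692.1 Wh
Step 2: t = E_pack / P = 1692.1 / 757.5 = 2.234 hr

2.234 hr


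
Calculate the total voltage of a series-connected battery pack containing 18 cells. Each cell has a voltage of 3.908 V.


Series voltages add: 18 * 3.908 V = 70.344 V

70.344 V


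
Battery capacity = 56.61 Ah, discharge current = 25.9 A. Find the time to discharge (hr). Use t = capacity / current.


Runtime = 56.61 Ah / 25.9 A = 2.186 hr

2.186 hr


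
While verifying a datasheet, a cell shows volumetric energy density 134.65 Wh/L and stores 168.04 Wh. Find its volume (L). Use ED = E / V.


V = E / ED = 168.04 / 134.65 = 1.248 L

1.248 L


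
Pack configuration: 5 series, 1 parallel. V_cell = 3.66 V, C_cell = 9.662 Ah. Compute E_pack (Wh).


E = Ns * Vcell * Np * Ccell = 5 * 3.66 * 1 * 9.662 = 176.8 Wh

176.8 Wh


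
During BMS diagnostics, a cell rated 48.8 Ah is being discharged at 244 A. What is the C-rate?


Rearranging: C_rate = 244 / 48.8 = 5C

5C


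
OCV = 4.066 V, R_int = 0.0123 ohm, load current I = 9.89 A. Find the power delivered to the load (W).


Step 1: V_terminal = OCV - I*R = 4.066 - 9.89 * 0.0123 = 3.9444 V
Step 2: P_out = V_terminal * I = 3.9444 * 9.89 = 39.01 W

39.01 W


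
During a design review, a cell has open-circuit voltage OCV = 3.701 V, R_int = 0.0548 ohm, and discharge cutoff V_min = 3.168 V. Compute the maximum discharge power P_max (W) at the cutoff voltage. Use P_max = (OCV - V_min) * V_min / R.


P_max = (OCV - V_min) * V_min / R = (3.701 - 3.168) * 3.168 / 0.0548 = 0.533 * 3.168 / 0.0548 = 30.81 W

30.81 W


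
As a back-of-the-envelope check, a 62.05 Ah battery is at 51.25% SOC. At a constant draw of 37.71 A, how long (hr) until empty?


Step 1: remaining = SOC/100 * C_total = 51.25/100 * 62.05 = 31.801 Ah
Step 2: t = remaining / I = 31.801 / 37.71 = 0.8433 hr

0.8433 hr


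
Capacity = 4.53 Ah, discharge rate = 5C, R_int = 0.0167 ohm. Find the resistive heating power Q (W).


Step 1: I = C_rate * capacity = 5 * 4.53 = 22.65 A
Step 2: Q = I^2 * R = 22.65^2 * 0.0167 = 513.02 * 0.0167 = 8.567 W

8.567 W


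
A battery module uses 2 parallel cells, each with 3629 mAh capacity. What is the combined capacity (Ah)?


Convert: C_cell = 3629 mAh = 3.629 Ah
C_total = 2 * 3.629 = 7.258 Ah

7.258 Ah


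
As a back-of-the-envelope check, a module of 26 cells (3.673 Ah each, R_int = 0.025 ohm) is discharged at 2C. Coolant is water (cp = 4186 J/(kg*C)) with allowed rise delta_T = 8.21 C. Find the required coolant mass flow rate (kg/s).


Step 1: I = 2 * 3.673 = 7.346 A
Step 2: Q_cell = I^2 * R = 7.346^2 * 0.025 = 1.3491 W
Step 3: Q_total = 26 * 1.3491 = 35.077 W
Step 4: m_dot = Q_total / (cp * dT) = 35.077 / (4186 * 8.21) = 0.001021 kg/s

0.001021 kg/s


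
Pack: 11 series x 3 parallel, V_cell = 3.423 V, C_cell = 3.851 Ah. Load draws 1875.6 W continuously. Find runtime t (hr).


Step 1: E_pack = Ns * V_cell * Np * C_cell = 11 * 3.423 * 3 * 3.851 = 435.01 Wh
Step 2: t = E_pack / P = 435.01 / 1875.6 = 0.2319 hr

0.2319 hr


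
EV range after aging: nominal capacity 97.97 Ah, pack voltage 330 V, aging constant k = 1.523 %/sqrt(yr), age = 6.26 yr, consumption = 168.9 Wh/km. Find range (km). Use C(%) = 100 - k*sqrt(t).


Step 1: capacity retention = 100 - 1.523 * sqrt(6.26) = 100 - 1.523 * 2.502 = 96.189%
Step 2: C_now = 97.97 * 96.189/100 = 94.236 Ah
Step 3: E_pack = V * C_now = 330 * 94.236 = 31098 Wh
Step 4: range = E_pack / consumption = 31098 / 168.9 = 184.1 km

184.1 km


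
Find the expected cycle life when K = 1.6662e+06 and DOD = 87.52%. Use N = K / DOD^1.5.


Step 1: DOD^1.5 = 87.52^1.5 = 818.77
Step 2: N = 1.6662e+06 / 818.77 = 2035 cycles

2035 cycles


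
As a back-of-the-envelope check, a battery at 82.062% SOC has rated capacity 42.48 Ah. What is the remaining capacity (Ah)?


remaining = SOC / 100 * total = 82.062 / 100 * 42.48 = 34.86 Ah

34.86 Ah


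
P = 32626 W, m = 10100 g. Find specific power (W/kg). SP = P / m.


Convert: m = 10100 g = 10.1 kg
SP = P / m = 32626 / 10.1 = 3230 W/kg

3230 W/kg


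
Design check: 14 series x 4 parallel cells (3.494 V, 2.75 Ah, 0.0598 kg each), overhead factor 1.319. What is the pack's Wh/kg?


Step 1: V_pack = 14 * 3.494 = 48.916 V
Step 2: C_pack = 4 * 2.75 = 11 Ah
Step 3: E_pack = V_pack * C_pack = 48.916 * 11 = 538.08 Wh
Step 4: m_pack = 14 * 4 * 0.0598 * 1.319 = 4.4171 kg
Step 5: ED = E_pack / m_pack = 538.08 / 4.4171 = 121.8 Wh/kg

121.8 Wh/kg


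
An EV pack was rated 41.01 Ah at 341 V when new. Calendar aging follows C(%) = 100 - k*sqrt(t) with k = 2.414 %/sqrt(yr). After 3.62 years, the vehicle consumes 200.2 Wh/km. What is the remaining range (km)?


Step 1: capacity retention = 100 - 2.414 * sqrt(3.62) = 100 - 2.414 * 1.9026 = 95.407%
Step 2: C_now = 41.01 * 95.407/100 = 39.126 Ah
Step 3: E_pack = V * C_now = 341 * 39.126 = 13342 Wh
Step 4: range = E_pack / consumption = 13342 / 200.2 = 66.64 km

66.64 km


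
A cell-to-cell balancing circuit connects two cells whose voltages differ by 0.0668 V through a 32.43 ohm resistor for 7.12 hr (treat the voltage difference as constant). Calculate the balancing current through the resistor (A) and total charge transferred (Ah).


I_bal = dV / R = 0.0668 / 32.43 = 0.0020598 A
Q = I_bal * t = 0.0020598 * 7.12 = 0.01467 Ah

I=0.0020598 A, Q=0.01467 Ah


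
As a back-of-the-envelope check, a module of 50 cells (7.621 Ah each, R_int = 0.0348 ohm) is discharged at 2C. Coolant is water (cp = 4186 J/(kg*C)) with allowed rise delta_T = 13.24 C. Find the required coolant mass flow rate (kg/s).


Step 1: I = 2 * 7.621 = 15.242 A
Step 2: Q_cell = I^2 * R = 15.242^2 * 0.0348 = 8.0847 W
Step 3: Q_total = 50 * 8.0847 = 404.24 W
Step 4: m_dot = Q_total / (cp * dT) = 404.24 / (4186 * 13.24) = 0.007294 kg/s

0.007294 kg/s


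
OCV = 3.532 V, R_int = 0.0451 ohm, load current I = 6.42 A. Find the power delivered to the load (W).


Step 1: V_terminal = OCV - I*R = 3.532 - 6.42 * 0.0451 = 3.2425 V
Step 2: P_out = V_terminal * I = 3.2425 * 6.42 = 20.82 W

20.82 W


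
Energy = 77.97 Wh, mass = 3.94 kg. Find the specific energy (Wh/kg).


ED = E / m = 77.97 / 3.94 = 19.79 Wh/kg

19.79 Wh/kg


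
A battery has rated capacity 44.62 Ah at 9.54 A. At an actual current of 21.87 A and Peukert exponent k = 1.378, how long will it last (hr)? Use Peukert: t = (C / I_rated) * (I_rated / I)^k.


t_rated = C / I_rated = 44.62 / 9.54 = 4.6771 hr
(I_rated/I)^k = (0.43621)^1.378 = 0.31879
t = t_rated * (I_rated/I)^k = 4.6771 * 0.31879 = 1.491 hr

1.491 hr


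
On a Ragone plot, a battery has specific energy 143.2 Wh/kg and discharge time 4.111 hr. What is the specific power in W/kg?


P_specific = E / t = 143.2 / 4.111 = 34.83 W/kg

34.83 W/kg


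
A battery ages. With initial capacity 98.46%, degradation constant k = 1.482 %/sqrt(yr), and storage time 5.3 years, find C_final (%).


Step 1: sqrt(5.3 yr) = 2.3022
Step 2: drop = 1.482 * 2.3022 = 3.4119
Step 3: C_final = 98.46 - 3.4119 = 95.05%

95.05%


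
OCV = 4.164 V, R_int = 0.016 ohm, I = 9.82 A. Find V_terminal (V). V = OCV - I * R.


V = OCV - I*R = 4.164 - 9.82 * 0.016 = 4.007 V

4.007 V


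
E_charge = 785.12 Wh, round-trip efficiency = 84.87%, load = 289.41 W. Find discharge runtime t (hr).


Step 1: E_discharge = eta/100 * E_charge = 84.87/100 * 785.12 = 666.33 Wh
Step 2: t = E_discharge / P = 666.33 / 289.41 = 2.302 hr

2.302 hr


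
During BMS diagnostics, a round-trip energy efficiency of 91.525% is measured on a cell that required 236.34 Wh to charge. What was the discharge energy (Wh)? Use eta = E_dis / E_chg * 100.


E_dis = eta/100 * E_chg = 91.525/100 * 236.34 = 216.3 Wh

216.3 Wh


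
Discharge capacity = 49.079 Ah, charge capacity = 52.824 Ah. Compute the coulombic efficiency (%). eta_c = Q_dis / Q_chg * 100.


Coulombic efficiency = 49.079/52.824 * 100% = 92.91%

92.91%


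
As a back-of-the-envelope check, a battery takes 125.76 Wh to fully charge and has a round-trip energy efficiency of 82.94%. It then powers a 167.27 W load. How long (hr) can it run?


Step 1: E_discharge = eta/100 * E_charge = 82.94/100 * 125.76 = 104.31 Wh
Step 2: t = E_discharge / P = 104.31 / 167.27 = 0.6236 hr

0.6236 hr


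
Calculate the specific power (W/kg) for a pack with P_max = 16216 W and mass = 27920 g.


Convert: m = 27920 g = 27.92 kg
Specific power = 16216 W / 27.92 kg = 580.8 W/kg

580.8 W/kg


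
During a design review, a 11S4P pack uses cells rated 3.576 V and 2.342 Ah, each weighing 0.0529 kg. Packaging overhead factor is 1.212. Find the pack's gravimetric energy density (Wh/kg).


Step 1: V_pack = 11 * 3.576 = 39.336 V
Step 2: C_pack = 4 * 2.342 = 9.368 Ah
Step 3: E_pack = V_pack * C_pack = 39.336 * 9.368 = 368.5 Wh
Step 4: m_pack = 11 * 4 * 0.0529 * 1.212 = 2.8211 kg
Step 5: ED = E_pack / m_pack = 368.5 / 2.8211 = 130.6 Wh/kg

130.6 Wh/kg


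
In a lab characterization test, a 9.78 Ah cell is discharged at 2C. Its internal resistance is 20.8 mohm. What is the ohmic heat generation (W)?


Convert: R = 20.8 mohm = 0.0208 ohm
Step 1: I = C_rate * capacity = 2 * 9.78 = 19.56 A
Step 2: Q = I^2 * R = 19.56^2 * 0.0208 = 382.59 * 0.0208 = 7.958 W

7.958 W


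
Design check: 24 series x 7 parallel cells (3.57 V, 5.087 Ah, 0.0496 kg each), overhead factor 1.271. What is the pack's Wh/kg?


Step 1: V_pack = 24 * 3.57 = 85.68 V
Step 2: C_pack = 7 * 5.087 = 35.609 Ah
Step 3: E_pack = V_pack * C_pack = 85.68 * 35.609 = 3051 Wh
Step 4: m_pack = 24 * 7 * 0.0496 * 1.271 = 10.591 kg
Step 5: ED = E_pack / m_pack = 3051 / 10.591 = 288.1 Wh/kg

288.1 Wh/kg


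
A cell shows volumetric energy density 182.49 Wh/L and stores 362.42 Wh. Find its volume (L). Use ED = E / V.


V = E / ED = 362.42 / 182.49 = 1.986 L

1.986 L


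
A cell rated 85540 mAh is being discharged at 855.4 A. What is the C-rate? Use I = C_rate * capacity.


Convert: capacity = 85540 mAh = 85.54 Ah
C_rate = I / capacity = 855.4 / 85.54 = 10C

10C


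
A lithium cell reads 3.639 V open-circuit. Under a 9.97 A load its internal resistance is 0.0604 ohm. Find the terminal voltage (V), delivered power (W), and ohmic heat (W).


Step 1: V_terminal = OCV - I*R = 3.639 - 9.97 * 0.0604 = 3.0368 V
Step 2: P_out = V_terminal * I = 3.0368 * 9.97 = 30.28 W
Step 3: Q = I^2 * R = 9.97^2 * 0.0604 = 6.004 W

V=3.0368 V, P=30.28 W, Q=6.004 W


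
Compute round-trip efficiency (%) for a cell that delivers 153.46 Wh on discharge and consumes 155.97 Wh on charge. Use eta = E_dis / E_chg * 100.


eta_e = E_dis / E_chg * 100 = 153.46 / 155.97 * 100 = 98.39%

98.39%


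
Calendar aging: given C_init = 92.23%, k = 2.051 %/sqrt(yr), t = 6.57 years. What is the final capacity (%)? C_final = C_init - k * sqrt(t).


sqrt(t) = sqrt(6.57) = 2.5632
C_final = 92.23 - 2.051 * 2.5632 = 86.97%

86.97%


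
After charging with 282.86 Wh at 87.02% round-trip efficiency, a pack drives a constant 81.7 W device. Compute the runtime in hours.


Step 1: E_discharge = eta/100 * E_charge = 87.02/100 * 282.86 = 246.14 Wh
Step 2: t = E_discharge / P = 246.14 / 81.7 = 3.013 hr

3.013 hr


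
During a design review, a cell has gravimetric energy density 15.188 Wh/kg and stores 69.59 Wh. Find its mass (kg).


m = E / ED = 69.59 / 15.188 = 4.582 kg

4.582 kg


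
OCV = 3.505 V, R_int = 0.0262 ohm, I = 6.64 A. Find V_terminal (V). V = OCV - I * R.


IR drop = 6.64 * 0.0262 = 0.17397 V
V = 3.505 - 0.17397 = 3.331 V

3.331 V


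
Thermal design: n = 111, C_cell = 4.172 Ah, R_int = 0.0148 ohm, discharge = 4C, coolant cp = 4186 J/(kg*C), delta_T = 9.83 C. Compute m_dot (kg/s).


Step 1: I = 4 * 4.172 = 16.688 A
Step 2: Q_cell = I^2 * R = 16.688^2 * 0.0148 = 4.1216 W
Step 3: Q_total = 111 * 4.1216 = 457.5 W
Step 4: m_dot = Q_total / (cp * dT) = 457.5 / (4186 * 9.83) = 0.01112 kg/s

0.01112 kg/s


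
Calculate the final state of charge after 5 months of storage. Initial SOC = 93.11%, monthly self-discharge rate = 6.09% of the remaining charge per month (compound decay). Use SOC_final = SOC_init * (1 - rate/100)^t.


Monthly retention factor = 1 - 6.09/100 = 0.9391
Over 5 months: factor^5 = 0.7304
SOC_final = 93.11 * 0.7304 = 68.01%

68.01%


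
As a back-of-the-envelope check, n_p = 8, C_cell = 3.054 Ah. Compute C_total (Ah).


Parallel capacities add: 8 * 3.054 Ah = 24.432 Ah

24.432 Ah


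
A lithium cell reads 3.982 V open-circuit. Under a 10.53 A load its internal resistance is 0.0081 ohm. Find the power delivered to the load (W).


Step 1: V_terminal = OCV - I*R = 3.982 - 10.53 * 0.0081 = 3.8967 V
Step 2: P_out = V_terminal * I = 3.8967 * 10.53 = 41.03 W

41.03 W


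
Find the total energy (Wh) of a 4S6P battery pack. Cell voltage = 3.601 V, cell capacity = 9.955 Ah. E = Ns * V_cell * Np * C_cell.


E = Ns * Vcell * Np * Ccell = 4 * 3.601 * 6 * 9.955 = 860.4 Wh

860.4 Wh


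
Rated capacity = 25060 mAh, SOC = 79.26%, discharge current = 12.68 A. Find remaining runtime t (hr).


Convert: C_total = 25060 mAh = 25.06 Ah
Step 1: remaining = SOC/100 * C_total = 79.26/100 * 25.06 = 19.863 Ah
Step 2: t = remaining / I = 19.863 / 12.68 = 1.566 hr

1.566 hr


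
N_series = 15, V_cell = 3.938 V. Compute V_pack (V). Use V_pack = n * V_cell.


V_pack = n * V_cell = 15 * 3.938 = 59.07 V

59.07 V


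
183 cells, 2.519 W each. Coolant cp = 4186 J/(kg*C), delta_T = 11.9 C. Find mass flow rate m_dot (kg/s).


Q_total = 183 * 2.519 = 460.98 W
m_dot = Q_total / (cp * dT) = 460.98 / (4186 * 11.9) = 0.009254 kg/s

0.009254 kg/s


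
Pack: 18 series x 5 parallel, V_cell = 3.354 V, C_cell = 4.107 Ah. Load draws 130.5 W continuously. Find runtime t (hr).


Step 1: E_pack = Ns * V_cell * Np * C_cell = 18 * 3.354 * 5 * 4.107 = 1239.7 Wh
Step 2: t = E_pack / P = 1239.7 / 130.5 = 9.500 hr

9.500 hr


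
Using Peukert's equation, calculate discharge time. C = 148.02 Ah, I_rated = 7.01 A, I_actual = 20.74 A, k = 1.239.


Step 1: t_rated = C / I_rated = 148.02 / 7.01 = 21.116 hr
Step 2: ratio = 7.01 / 20.74 = 0.33799
Step 3: ratio^k = 0.33799^1.239 = 0.2608
Step 4: t = t_rated * ratio^k = 21.116 * 0.2608 = 5.507 hr

5.507 hr


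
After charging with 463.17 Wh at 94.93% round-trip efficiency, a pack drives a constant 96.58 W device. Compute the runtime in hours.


Step 1: E_discharge = eta/100 * E_charge = 94.93/100 * 463.17 = 439.69 Wh
Step 2: t = E_discharge / P = 439.69 / 96.58 = 4.553 hr

4.553 hr


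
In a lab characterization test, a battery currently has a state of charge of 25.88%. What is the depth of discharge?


Complement of SOC: DOD = 100% - 25.88% = 74.12%

74.12%


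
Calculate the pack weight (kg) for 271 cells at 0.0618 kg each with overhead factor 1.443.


m_pack = n * m_cell * overhead = 271 * 0.0618 * 1.443 = 24.17 kg

24.17 kg


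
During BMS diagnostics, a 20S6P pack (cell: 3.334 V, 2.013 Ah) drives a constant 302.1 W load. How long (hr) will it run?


Step 1: E_pack = Ns * V_cell * Np * C_cell = 20 * 3.334 * 6 * 2.013 = 805.36 Wh
Step 2: t = E_pack / P = 805.36 / 302.1 = 2.666 hr

2.666 hr


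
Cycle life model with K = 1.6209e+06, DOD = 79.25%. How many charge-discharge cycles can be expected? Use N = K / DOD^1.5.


Step 1: DOD^1.5 = 79.25^1.5 = 705.5
Step 2: N = 1.6209e+06 / 705.5 = 2298 cycles

2298 cycles


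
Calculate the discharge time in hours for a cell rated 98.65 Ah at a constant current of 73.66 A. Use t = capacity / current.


t = capacity / current = 98.65 / 73.66 = 1.339 hr

1.339 hr


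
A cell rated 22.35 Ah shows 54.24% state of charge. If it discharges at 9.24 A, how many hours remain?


Step 1: remaining = SOC/100 * C_total = 54.24/100 * 22.35 = 12.123 Ah
Step 2: t = remaining / I = 12.123 / 9.24 = 1.312 hr

1.312 hr


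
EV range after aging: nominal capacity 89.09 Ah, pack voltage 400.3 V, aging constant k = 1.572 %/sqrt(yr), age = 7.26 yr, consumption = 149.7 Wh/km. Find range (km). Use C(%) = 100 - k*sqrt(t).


Step 1: capacity retention = 100 - 1.572 * sqrt(7.26) = 100 - 1.572 * 2.6944 = 95.764%
Step 2: C_now = 89.09 * 95.764/100 = 85.316 Ah
Step 3: E_pack = V * C_now = 400.3 * 85.316 = 34152 Wh
Step 4: range = E_pack / consumption = 34152 / 149.7 = 228.1 km

228.1 km


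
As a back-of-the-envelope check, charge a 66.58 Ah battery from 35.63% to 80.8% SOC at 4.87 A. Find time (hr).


Step 1: dSOC = 80.8% - 35.63% = 45.17%
Step 2: delta_Ah = 66.58 * 45.17 / 100 = 30.074 Ah
Step 3: t = 30.074 / 4.87 = 6.175 hr

6.175 hr


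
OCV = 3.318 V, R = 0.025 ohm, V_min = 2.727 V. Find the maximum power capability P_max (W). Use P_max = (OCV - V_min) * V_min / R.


dV = OCV - V_min = 0.591 V (so I_max = dV / R)
P_max = dV * V_min / R = 0.591 * 2.727 / 0.025 = 64.47 W

64.47 W


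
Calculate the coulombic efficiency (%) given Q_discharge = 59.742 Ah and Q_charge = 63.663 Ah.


eta_c = Q_dis / Q_chg * 100 = 59.742 / 63.663 * 100 = 93.84%

93.84%


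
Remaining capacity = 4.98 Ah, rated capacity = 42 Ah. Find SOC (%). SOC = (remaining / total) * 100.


SOC = (remaining / total) * 100 = (4.98 / 42) * 100 = 11.86%

11.86%


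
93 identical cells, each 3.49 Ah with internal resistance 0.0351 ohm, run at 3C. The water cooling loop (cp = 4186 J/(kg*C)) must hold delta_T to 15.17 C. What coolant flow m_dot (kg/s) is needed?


Step 1: I = 3 * 3.49 = 10.47 A
Step 2: Q_cell = I^2 * R = 10.47^2 * 0.0351 = 3.8477 W
Step 3: Q_total = 93 * 3.8477 = 357.84 W
Step 4: m_dot = Q_total / (cp * dT) = 357.84 / (4186 * 15.17) = 0.005635 kg/s

0.005635 kg/s


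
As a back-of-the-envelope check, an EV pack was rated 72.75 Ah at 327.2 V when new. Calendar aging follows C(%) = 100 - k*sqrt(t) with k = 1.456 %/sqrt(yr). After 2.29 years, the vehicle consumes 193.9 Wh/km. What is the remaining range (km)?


Step 1: capacity retention = 100 - 1.456 * sqrt(2.29) = 100 - 1.456 * 1.5133 = 97.797%
Step 2: C_now = 72.75 * 97.797/100 = 71.147 Ah
Step 3: E_pack = V * C_now = 327.2 * 71.147 = 23279 Wh
Step 4: range = E_pack / consumption = 23279 / 193.9 = 120.1 km

120.1 km


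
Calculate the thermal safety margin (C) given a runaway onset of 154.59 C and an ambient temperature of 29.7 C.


Safety margin = 154.59 C - 29.7 C = 124.89 C

124.89 C


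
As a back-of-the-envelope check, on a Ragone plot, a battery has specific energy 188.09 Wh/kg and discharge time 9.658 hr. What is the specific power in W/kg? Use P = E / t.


P_specific = E / t = 188.09 / 9.658 = 19.48 W/kg

19.48 W/kg


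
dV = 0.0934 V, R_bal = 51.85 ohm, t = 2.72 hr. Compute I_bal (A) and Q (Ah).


I_bal = dV / R = 0.0934 / 51.85 = 0.0018014 A
Q = I_bal * t = 0.0018014 * 2.72 = 0.004900 Ah

I=0.0018014 A, Q=0.004900 Ah


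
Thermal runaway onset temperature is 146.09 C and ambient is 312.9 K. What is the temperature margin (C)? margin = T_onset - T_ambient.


Convert: T_ambient = 312.9 K = 39.75 C
margin = 146.09 - 39.75 = 106.34 C

106.34 C


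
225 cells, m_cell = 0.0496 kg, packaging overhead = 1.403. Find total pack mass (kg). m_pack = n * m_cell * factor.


Cell mass sum = 225 * 0.0496 = 11.16 kg
With overhead 1.403: m_pack = 11.16 * 1.403 = 15.66 kg

15.66 kg


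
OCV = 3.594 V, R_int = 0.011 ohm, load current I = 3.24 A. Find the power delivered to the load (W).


Step 1: V_terminal = OCV - I*R = 3.594 - 3.24 * 0.011 = 3.5584 V
Step 2: P_out = V_terminal * I = 3.5584 * 3.24 = 11.53 W

11.53 W


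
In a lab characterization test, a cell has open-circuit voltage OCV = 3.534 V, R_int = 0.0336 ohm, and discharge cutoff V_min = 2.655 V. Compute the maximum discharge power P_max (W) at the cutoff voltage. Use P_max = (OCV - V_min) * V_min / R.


P_max = (OCV - V_min) * V_min / R = (3.534 - 2.655) * 2.655 / 0.0336 = 0.879 * 2.655 / 0.0336 = 69.46 W

69.46 W


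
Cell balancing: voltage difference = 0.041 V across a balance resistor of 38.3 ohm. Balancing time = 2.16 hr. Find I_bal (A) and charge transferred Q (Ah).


I_bal = dV / R = 0.041 / 38.3 = 0.0010705 A
Q = I_bal * t = 0.0010705 * 2.16 = 0.002312 Ah

I=0.0010705 A, Q=0.002312 Ah


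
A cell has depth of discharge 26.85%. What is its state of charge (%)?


SOC = 100 - DOD = 100 - 26.85 = 73.15%

73.15%


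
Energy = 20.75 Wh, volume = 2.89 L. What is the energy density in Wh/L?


ED = E / V = 20.75 / 2.89 = 7.180 Wh/L

7.180 Wh/L


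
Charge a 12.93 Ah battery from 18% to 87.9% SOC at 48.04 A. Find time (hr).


delta_Ah = 12.93 * (87.9 - 18) / 100 = 9.0381 Ah
t = delta_Ah / I = 9.0381 / 48.04 = 0.1881 hr

0.1881 hr


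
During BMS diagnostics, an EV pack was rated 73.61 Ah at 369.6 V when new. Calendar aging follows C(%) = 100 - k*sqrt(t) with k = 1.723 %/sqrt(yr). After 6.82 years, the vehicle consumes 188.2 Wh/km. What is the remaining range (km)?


Step 1: capacity retention = 100 - 1.723 * sqrt(6.82) = 100 - 1.723 * 2.6115 = 95.5%
Step 2: C_now = 73.61 * 95.5/100 = 70.298 Ah
Step 3: E_pack = V * C_now = 369.6 * 70.298 = 25982 Wh
Step 4: range = E_pack / consumption = 25982 / 188.2 = 138.1 km

138.1 km


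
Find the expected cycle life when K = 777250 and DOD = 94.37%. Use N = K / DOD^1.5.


Step 1: DOD^1.5 = 94.37^1.5 = 916.75
Step 2: N = 777250 / 916.75 = 847.8 cycles

847.8 cycles


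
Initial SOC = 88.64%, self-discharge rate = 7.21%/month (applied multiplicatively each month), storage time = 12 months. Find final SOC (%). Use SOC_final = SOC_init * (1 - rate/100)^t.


Monthly retention factor = 1 - 7.21/100 = 0.9279
Over 12 months: factor^12 = 0.40739
SOC_final = 88.64 * 0.40739 = 36.11%

36.11%


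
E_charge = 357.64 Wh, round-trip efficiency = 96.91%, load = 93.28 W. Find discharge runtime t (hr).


Step 1: E_discharge = eta/100 * E_charge = 96.91/100 * 357.64 = 346.59 Wh
Step 2: t = E_discharge / P = 346.59 / 93.28 = 3.716 hr

3.716 hr


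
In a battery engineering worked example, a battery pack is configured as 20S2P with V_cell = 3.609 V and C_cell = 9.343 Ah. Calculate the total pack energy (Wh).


V_pack = 20 * 3.609 = 72.18 V
C_pack = 2 * 9.343 = 18.686 Ah
E = V_pack * C_pack = 72.18 * 18.686 = 1349 Wh

1349 Wh


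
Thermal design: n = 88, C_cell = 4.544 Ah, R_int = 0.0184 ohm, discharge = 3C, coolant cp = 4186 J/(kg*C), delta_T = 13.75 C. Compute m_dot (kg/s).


Step 1: I = 3 * 4.544 = 13.632 A
Step 2: Q_cell = I^2 * R = 13.632^2 * 0.0184 = 3.4193 W
Step 3: Q_total = 88 * 3.4193 = 300.9 W
Step 4: m_dot = Q_total / (cp * dT) = 300.9 / (4186 * 13.75) = 0.005228 kg/s

0.005228 kg/s


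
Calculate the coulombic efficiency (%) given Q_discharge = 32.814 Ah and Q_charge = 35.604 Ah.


Coulombic efficiency = 32.814/35.604 * 100% = 92.16%

92.16%


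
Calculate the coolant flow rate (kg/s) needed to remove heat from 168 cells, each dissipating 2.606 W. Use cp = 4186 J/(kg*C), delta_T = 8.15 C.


Step 1: Total heat Q = 168 * 2.606 W = 437.81 W
Step 2: denom = cp * dT = 4186 * 8.15 = 34116
Step 3: m_dot = 437.81 / 34116 = 0.01283 kg/s

0.01283 kg/s


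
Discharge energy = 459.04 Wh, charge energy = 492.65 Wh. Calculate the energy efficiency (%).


eta_e = E_dis / E_chg * 100 = 459.04 / 492.65 * 100 = 93.18%

93.18%


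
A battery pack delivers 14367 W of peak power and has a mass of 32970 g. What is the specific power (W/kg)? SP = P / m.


Convert: m = 32970 g = 32.97 kg
SP = P / m = 14367 / 32.97 = 435.8 W/kg

435.8 W/kg


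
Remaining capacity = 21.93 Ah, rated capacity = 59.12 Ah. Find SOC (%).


SOC% = 21.93 / 59.12 * 100 = 37.09%

37.09%


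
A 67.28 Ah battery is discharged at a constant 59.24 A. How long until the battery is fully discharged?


t = capacity / current = 67.28 / 59.24 = 1.136 hr

1.136 hr


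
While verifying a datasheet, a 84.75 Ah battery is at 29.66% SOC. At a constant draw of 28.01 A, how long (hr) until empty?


Step 1: remaining = SOC/100 * C_total = 29.66/100 * 84.75 = 25.137 Ah
Step 2: t = remaining / I = 25.137 / 28.01 = 0.8974 hr

0.8974 hr


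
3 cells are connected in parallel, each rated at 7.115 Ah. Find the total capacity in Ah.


C_total = 3 * 7.115 = 21.345 Ah

21.345 Ah


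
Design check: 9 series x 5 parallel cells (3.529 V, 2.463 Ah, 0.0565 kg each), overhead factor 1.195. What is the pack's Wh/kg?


Step 1: V_pack = 9 * 3.529 = 31.761 V
Step 2: C_pack = 5 * 2.463 = 12.315 Ah
Step 3: E_pack = V_pack * C_pack = 31.761 * 12.315 = 391.14 Wh
Step 4: m_pack = 9 * 5 * 0.0565 * 1.195 = 3.0383 kg
Step 5: ED = E_pack / m_pack = 391.14 / 3.0383 = 128.7 Wh/kg

128.7 Wh/kg


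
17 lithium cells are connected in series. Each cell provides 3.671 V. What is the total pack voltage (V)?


With 17 cells in series at 3.671 V each, V_pack = 62.407 V

62.407 V


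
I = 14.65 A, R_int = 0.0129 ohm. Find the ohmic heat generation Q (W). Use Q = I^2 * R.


I^2 = 214.62
Q = 214.62 * 0.0129 = 2.769 W

2.769 W


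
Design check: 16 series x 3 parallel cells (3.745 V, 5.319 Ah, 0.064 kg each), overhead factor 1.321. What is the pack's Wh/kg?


Step 1: V_pack = 16 * 3.745 = 59.92 V
Step 2: C_pack = 3 * 5.319 = 15.957 Ah
Step 3: E_pack = V_pack * C_pack = 59.92 * 15.957 = 956.14 Wh
Step 4: m_pack = 16 * 3 * 0.064 * 1.321 = 4.0581 kg
Step 5: ED = E_pack / m_pack = 956.14 / 4.0581 = 235.6 Wh/kg

235.6 Wh/kg


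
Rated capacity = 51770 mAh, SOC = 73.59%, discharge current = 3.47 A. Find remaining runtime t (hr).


Convert: C_total = 51770 mAh = 51.77 Ah
Step 1: remaining = SOC/100 * C_total = 73.59/100 * 51.77 = 38.098 Ah
Step 2: t = remaining / I = 38.098 / 3.47 = 10.98 hr

10.98 hr


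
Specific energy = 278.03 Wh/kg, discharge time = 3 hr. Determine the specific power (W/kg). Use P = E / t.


Specific power = 278.03 Wh/kg / 3 hr = 92.68 W/kg

92.68 W/kg


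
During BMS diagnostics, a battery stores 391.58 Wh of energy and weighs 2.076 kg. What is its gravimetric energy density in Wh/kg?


Specific energy = 391.58 Wh / 2.076 kg = 188.6 Wh/kg

188.6 Wh/kg


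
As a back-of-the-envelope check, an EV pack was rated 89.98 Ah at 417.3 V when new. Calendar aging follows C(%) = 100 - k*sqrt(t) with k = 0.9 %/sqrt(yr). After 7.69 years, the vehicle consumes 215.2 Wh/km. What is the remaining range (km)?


Step 1: capacity retention = 100 - 0.9 * sqrt(7.69) = 100 - 0.9 * 2.7731 = 97.504%
Step 2: C_now = 89.98 * 97.504/100 = 87.734 Ah
Step 3: E_pack = V * C_now = 417.3 * 87.734 = 36611 Wh
Step 4: range = E_pack / consumption = 36611 / 215.2 = 170.1 km

170.1 km


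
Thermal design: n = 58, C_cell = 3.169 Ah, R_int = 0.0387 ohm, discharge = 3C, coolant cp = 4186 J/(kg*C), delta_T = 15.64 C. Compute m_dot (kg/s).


Step 1: I = 3 * 3.169 = 9.507 A
Step 2: Q_cell = I^2 * R = 9.507^2 * 0.0387 = 3.4978 W
Step 3: Q_total = 58 * 3.4978 = 202.87 W
Step 4: m_dot = Q_total / (cp * dT) = 202.87 / (4186 * 15.64) = 0.003099 kg/s

0.003099 kg/s


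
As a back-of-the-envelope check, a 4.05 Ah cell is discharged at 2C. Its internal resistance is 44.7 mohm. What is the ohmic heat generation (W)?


Convert: R = 44.7 mohm = 0.0447 ohm
Step 1: I = C_rate * capacity = 2 * 4.05 = 8.1 A
Step 2: Q = I^2 * R = 8.1^2 * 0.0447 = 65.61 * 0.0447 = 2.933 W

2.933 W


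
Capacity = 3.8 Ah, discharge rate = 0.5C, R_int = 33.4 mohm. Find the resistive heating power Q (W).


Convert: R = 33.4 mohm = 0.0334 ohm
Step 1: I = C_rate * capacity = 0.5 * 3.8 = 1.9 A
Step 2: Q = I^2 * R = 1.9^2 * 0.0334 = 3.61 * 0.0334 = 0.1206 W

0.1206 W
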